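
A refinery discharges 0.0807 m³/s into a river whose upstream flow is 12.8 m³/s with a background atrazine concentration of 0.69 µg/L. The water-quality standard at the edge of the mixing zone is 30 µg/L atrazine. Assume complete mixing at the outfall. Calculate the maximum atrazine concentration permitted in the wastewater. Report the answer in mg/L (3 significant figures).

4.68 mg/L

0.69 µg/L = 0.00069 mg/L.
30 µg/L = 0.03 mg/L.
Mass balance: 0.03·12.88 = 0.0807·Cₑ + 12.8·0.00069.
Cₑ = (0.3864 − 0.008832) / 0.0807 = 4.679 mg/L.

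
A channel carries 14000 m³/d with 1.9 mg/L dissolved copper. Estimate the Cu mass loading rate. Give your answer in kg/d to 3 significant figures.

14000 m³/d = 0.162 m³/s.
Mass flux = Q·C = 0.162 m³/s × 1.9 g/m³ = 0.3079 g/s.
= 0.3079 g/s × 86.4 = 26.6 kg/d.

26.6 kg/d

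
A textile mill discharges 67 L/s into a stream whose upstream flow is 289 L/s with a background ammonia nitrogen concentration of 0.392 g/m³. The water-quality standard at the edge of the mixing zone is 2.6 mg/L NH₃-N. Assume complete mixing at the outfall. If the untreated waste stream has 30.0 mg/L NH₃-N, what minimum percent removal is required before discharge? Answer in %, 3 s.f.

67 L/s = 0.067 m³/s.
289 L/s = 0.289 m³/s.
Mass balance: 2.6·0.356 = 0.067·Cₑ + 0.289·0.392.
Cₑ = (0.9256 − 0.1133) / 0.067 = 12.12 mg/L.
Required removal = 1 − 12.12/30.0 = 59.59 %.

59.6 %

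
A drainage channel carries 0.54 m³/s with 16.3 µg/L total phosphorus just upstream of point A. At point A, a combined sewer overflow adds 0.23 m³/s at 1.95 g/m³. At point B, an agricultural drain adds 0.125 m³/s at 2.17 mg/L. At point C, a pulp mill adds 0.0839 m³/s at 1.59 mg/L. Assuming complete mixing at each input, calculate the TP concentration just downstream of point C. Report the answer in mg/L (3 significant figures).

16.3 µg/L = 0.0163 mg/L.
After input A: C = (0.54·0.0163 + 0.23·1.95) / 0.77 = 0.5939 mg/L.
After input B: C = (0.77·0.5939 + 0.125·2.17) / 0.895 = 0.814 mg/L.
After input C: C = (0.895·0.814 + 0.0839·1.59) / 0.9789 = 0.8805 mg/L.

0.881 mg/L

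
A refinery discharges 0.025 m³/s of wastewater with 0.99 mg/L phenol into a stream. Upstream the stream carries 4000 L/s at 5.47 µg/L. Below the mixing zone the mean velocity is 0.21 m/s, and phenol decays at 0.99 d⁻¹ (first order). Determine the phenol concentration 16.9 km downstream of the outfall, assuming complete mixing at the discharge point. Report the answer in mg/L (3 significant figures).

4000 L/s = 4 m³/s.
5.47 µg/L = 0.00547 mg/L.
After complete mixing, C₀ = (0.025·0.99 + 4·0.00547) / 4.025 = 0.01159 mg/L.
Travel time t = 1.69e+04 m / 0.21 m/s = 8.048e+04 s = 0.9314 d.
C = 0.01159·exp(−0.99·0.9314) = 0.01159·0.3977 = 0.004607 mg/L.

0.00461 mg/L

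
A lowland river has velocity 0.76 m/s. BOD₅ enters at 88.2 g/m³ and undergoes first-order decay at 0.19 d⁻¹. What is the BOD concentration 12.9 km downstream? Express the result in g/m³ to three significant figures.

Travel time t = 12.9 km / 0.76 m/s = 1.29e+04/0.76 = 1.697e+04 s = 0.1965 d.
First-order decay: C = 88.2·exp(−0.19·0.1965) = 88.2·0.9634 = 84.97 g/m³.

85.0 g/m³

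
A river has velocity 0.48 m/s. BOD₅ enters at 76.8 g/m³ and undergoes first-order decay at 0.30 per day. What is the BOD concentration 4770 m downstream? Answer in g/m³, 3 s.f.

74.2 g/m³

Travel time t = 4770 m / 0.48 m/s = 4770/0.48 = 9938 s = 0.115 d.
First-order decay: C = 76.8·exp(−0.30·0.115) = 76.8·0.9661 = 74.2 g/m³.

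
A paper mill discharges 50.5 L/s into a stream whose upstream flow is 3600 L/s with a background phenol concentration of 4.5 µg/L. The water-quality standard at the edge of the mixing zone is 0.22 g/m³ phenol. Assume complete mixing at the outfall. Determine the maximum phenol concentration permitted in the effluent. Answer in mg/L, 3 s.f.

50.5 L/s = 0.0505 m³/s.
3600 L/s = 3.6 m³/s.
4.5 µg/L = 0.0045 mg/L.
Mass balance: 0.22·3.651 = 0.0505·Cₑ + 3.6·0.0045.
Cₑ = (0.8031 − 0.0162) / 0.0505 = 15.58 mg/L.

15.6 mg/L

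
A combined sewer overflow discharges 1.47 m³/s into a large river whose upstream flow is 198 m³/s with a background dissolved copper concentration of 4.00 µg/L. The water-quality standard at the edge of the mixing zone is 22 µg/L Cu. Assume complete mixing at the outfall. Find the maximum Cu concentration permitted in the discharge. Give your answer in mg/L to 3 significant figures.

2.45 mg/L

4.00 µg/L = 0.004 mg/L.
22 µg/L = 0.022 mg/L.
Mass balance: 0.022·199.5 = 1.47·Cₑ + 198·0.004.
Cₑ = (4.388 − 0.792) / 1.47 = 2.446 mg/L.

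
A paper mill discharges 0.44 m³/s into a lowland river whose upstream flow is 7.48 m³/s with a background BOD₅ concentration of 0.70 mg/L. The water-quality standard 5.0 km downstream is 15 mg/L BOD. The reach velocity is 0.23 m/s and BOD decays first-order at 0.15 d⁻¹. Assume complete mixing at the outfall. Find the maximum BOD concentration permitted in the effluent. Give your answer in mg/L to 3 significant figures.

268 mg/L

Travel time to the compliance point: t = 5000/0.23 = 2.174e+04 s = 0.2516 d; decay factor exp(−0.15·0.2516) = 0.963.
So the concentration just after mixing may be at most 15/0.963 = 15.58 mg/L.
Mass balance: 15.58·7.92 = 0.44·Cₑ + 7.48·0.7.
Cₑ = (123.4 − 5.236) / 0.44 = 268.5 mg/L.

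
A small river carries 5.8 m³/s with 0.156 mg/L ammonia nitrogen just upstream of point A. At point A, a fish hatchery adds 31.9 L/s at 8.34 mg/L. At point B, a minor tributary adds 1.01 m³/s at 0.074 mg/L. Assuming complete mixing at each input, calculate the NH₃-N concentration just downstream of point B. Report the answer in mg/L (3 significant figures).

31.9 L/s = 0.0319 m³/s.
After input A: C = (5.8·0.156 + 0.0319·8.34) / 5.832 = 0.2008 mg/L.
After input B: C = (5.832·0.2008 + 1.01·0.074) / 6.842 = 0.1821 mg/L.

0.182 mg/L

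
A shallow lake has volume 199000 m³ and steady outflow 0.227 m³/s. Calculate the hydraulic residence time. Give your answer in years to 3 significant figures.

Q = 0.227 m³/s × 3.156e+07 s/yr = 7.164e+06 m³/yr.
Hydraulic residence time τ = V/Q = 199000/7.164e+06 = 0.02778 yr.

0.0278 yr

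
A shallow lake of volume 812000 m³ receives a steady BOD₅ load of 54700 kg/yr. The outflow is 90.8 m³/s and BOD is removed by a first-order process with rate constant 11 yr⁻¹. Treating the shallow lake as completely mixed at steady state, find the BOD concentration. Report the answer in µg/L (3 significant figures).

Outflow Q = 90.8 m³/s × 3.156e+07 s/yr = 2.865e+09 m³/yr.
Steady-state CSTR mass balance: W = Q·C + k·V·C, so C = W/(Q + kV).
Q + kV = 2.865e+09 + 11·812000 = 2.874e+09 m³/yr.
C = 54700/2.874e+09 = 1.903e-05 kg/m³ = 0.01903 mg/L = 19.03 µg/L.

19.0 µg/L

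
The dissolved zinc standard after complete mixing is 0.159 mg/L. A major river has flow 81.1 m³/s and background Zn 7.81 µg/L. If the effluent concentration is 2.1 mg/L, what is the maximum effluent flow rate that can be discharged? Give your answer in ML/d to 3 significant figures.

7.81 µg/L = 0.00781 mg/L.
Mass balance at complete mixing: C_std·(Q_w + Q_r) = Q_w·C_e + Q_r·C_b.
Rearranging, Q_w = Q_r·(C_std − C_b)/(C_e − C_std) = 81.1·(0.159 − 0.00781) / (2.1 − 0.159) = 6.317 m³/s.
= 545.8 ML/d.

546 ML/d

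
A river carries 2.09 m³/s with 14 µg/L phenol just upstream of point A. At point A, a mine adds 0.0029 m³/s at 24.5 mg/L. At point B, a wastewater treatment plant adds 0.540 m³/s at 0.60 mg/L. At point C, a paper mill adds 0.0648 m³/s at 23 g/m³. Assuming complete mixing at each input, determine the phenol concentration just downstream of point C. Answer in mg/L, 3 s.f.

14 µg/L = 0.014 mg/L.
After input A: C = (2.09·0.014 + 0.0029·24.5) / 2.093 = 0.04793 mg/L.
After input B: C = (2.093·0.04793 + 0.54·0.6) / 2.633 = 0.1612 mg/L.
After input C: C = (2.633·0.1612 + 0.0648·23) / 2.698 = 0.7098 mg/L.

0.710 mg/L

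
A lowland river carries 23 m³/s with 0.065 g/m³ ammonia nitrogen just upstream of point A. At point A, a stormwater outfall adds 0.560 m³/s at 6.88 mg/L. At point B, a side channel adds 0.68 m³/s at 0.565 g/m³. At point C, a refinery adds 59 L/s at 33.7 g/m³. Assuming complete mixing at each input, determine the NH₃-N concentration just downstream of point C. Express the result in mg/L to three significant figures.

0.318 mg/L

After input A: C = (23·0.065 + 0.56·6.88) / 23.56 = 0.227 mg/L.
After input B: C = (23.56·0.227 + 0.68·0.565) / 24.24 = 0.2365 mg/L.
59 L/s = 0.059 m³/s.
After input C: C = (24.24·0.2365 + 0.059·33.7) / 24.3 = 0.3177 mg/L.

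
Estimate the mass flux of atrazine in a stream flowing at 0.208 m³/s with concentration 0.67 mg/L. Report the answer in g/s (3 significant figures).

Mass flux = Q·C = 0.208 m³/s × 0.67 g/m³ = 0.1394 g/s.

0.139 g/s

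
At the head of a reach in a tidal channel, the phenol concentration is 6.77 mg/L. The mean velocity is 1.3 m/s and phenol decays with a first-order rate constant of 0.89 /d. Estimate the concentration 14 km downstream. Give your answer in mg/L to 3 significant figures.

6.06 mg/L

Travel time t = 14 km / 1.3 m/s = 1.4e+04/1.3 = 1.077e+04 s = 0.1246 d.
First-order decay: C = 6.77·exp(−0.89·0.1246) = 6.77·0.895 = 6.059 mg/L.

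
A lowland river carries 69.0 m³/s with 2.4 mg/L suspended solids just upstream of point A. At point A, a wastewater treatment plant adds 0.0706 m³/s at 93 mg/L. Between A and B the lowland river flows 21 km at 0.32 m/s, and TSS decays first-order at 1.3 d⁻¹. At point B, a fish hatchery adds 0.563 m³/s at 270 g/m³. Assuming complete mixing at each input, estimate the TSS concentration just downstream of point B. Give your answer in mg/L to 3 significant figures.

3.10 mg/L

After input A: C = (69·2.4 + 0.0706·93) / 69.07 = 2.493 mg/L.
Over the 21 km reach to input B (t = 6.562e+04 s = 0.7595 d), decay gives C = 2.493·exp(−1.3·0.7595) = 0.9286 mg/L.
After input B: C = (69.07·0.9286 + 0.563·270) / 69.63 = 3.104 mg/L.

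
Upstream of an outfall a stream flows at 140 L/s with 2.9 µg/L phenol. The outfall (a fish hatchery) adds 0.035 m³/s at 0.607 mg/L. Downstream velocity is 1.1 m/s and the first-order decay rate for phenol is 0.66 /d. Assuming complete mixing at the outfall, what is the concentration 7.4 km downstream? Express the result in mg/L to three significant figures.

140 L/s = 0.14 m³/s.
2.9 µg/L = 0.0029 mg/L.
After complete mixing, C₀ = (0.035·0.607 + 0.14·0.0029) / 0.175 = 0.1237 mg/L.
Travel time t = 7400 m / 1.1 m/s = 6727 s = 0.07786 d.
C = 0.1237·exp(−0.66·0.07786) = 0.1237·0.9499 = 0.1175 mg/L.

0.118 mg/L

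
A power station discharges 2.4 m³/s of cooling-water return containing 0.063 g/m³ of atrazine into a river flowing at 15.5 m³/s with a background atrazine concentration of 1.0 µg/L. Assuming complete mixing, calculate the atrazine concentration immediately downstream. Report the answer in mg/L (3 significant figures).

0.00931 mg/L

1.0 µg/L = 0.001 mg/L.
Flow-weighted mixing gives C = (2.4·0.063 + 15.5·0.001) / (2.4 + 15.5) = 0.1667/17.9 = 0.009313 mg/L.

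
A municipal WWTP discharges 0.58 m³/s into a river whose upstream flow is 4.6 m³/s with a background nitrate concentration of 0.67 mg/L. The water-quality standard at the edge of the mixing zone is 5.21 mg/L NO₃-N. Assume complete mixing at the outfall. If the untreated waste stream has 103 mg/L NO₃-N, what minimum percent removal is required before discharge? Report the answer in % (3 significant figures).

Mass balance: 5.21·5.18 = 0.58·Cₑ + 4.6·0.67.
Cₑ = (26.99 − 3.082) / 0.58 = 41.22 mg/L.
Required removal = 1 − 41.22/103 = 59.98 %.

60.0 %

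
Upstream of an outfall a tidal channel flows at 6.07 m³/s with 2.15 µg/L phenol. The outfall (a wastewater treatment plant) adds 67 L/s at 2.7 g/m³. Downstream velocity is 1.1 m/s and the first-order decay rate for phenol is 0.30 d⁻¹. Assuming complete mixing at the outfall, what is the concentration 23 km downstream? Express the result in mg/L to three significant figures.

67 L/s = 0.067 m³/s.
2.15 µg/L = 0.00215 mg/L.
After complete mixing, C₀ = (0.067·2.7 + 6.07·0.00215) / 6.137 = 0.0316 mg/L.
Travel time t = 2.3e+04 m / 1.1 m/s = 2.091e+04 s = 0.242 d.
C = 0.0316·exp(−0.30·0.242) = 0.0316·0.93 = 0.02939 mg/L.

0.0294 mg/L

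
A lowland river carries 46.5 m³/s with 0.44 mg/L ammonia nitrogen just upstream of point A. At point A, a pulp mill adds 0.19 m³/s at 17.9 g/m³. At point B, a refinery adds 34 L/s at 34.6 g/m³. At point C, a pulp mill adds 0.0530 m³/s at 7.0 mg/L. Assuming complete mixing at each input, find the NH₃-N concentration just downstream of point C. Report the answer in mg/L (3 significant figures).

After input A: C = (46.5·0.44 + 0.19·17.9) / 46.69 = 0.5111 mg/L.
34 L/s = 0.034 m³/s.
After input B: C = (46.69·0.5111 + 0.034·34.6) / 46.72 = 0.5359 mg/L.
After input C: C = (46.72·0.5359 + 0.053·7) / 46.78 = 0.5432 mg/L.

0.543 mg/L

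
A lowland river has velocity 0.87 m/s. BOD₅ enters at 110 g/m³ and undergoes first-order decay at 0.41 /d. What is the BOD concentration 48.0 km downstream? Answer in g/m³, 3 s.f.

Travel time t = 48.0 km / 0.87 m/s = 4.8e+04/0.87 = 5.517e+04 s = 0.6386 d.
First-order decay: C = 110·exp(−0.41·0.6386) = 110·0.7697 = 84.66 g/m³.

84.7 g/m³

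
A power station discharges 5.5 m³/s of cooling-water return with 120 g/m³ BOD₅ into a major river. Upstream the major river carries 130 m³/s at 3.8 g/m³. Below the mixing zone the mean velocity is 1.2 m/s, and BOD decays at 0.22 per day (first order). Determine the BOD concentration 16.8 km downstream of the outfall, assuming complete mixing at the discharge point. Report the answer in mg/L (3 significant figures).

After complete mixing, C₀ = (5.5·120 + 130·3.8) / 135.5 = 8.517 mg/L.
Travel time t = 1.68e+04 m / 1.2 m/s = 1.4e+04 s = 0.162 d.
C = 8.517·exp(−0.22·0.162) = 8.517·0.965 = 8.218 mg/L.

8.22 mg/L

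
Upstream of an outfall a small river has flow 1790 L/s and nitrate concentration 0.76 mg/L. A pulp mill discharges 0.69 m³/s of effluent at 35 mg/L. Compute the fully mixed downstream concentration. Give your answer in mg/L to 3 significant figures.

10.3 mg/L

1790 L/s = 1.79 m³/s.
By mass balance at complete mixing, C = (0.69·35 + 1.79·0.76) / (0.69 + 1.79) = 25.51/2.48 = 10.29 mg/L.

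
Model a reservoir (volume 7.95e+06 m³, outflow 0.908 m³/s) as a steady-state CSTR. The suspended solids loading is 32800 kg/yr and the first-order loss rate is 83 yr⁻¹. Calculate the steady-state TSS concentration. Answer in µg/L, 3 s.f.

Outflow Q = 0.908 m³/s × 3.156e+07 s/yr = 2.865e+07 m³/yr.
Steady-state CSTR mass balance: W = Q·C + k·V·C, so C = W/(Q + kV).
Q + kV = 2.865e+07 + 83·7.95e+06 = 6.885e+08 m³/yr.
C = 32800/6.885e+08 = 4.764e-05 kg/m³ = 0.04764 mg/L = 47.64 µg/L.

47.6 µg/L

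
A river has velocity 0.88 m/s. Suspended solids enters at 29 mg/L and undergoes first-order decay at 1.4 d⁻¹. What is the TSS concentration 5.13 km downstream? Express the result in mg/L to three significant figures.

26.4 mg/L

Travel time t = 5.13 km / 0.88 m/s = 5130/0.88 = 5830 s = 0.06747 d.
First-order decay: C = 29·exp(−1.4·0.06747) = 29·0.9099 = 26.39 mg/L.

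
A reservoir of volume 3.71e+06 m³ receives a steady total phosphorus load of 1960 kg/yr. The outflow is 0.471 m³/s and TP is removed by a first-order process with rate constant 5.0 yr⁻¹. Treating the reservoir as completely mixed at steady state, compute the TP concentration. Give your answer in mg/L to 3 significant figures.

Outflow Q = 0.471 m³/s × 3.156e+07 s/yr = 1.486e+07 m³/yr.
Steady-state CSTR mass balance: W = Q·C + k·V·C, so C = W/(Q + kV).
Q + kV = 1.486e+07 + 5.0·3.71e+06 = 3.341e+07 m³/yr.
C = 1960/3.341e+07 = 5.866e-05 kg/m³ = 0.05866 mg/L.

0.0587 mg/L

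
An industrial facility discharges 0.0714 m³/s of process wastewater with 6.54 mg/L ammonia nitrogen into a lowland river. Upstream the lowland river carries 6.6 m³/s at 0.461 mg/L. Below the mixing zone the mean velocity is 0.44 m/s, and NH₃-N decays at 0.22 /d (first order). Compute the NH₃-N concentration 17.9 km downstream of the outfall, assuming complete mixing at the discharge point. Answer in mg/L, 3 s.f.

After complete mixing, C₀ = (0.0714·6.54 + 6.6·0.461) / 6.671 = 0.5261 mg/L.
Travel time t = 1.79e+04 m / 0.44 m/s = 4.068e+04 s = 0.4709 d.
C = 0.5261·exp(−0.22·0.4709) = 0.5261·0.9016 = 0.4743 mg/L.

0.474 mg/L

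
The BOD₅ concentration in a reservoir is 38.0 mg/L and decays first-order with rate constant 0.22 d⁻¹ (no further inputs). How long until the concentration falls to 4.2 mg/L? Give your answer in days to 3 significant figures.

t = ln(C₀/C)/k = ln(38.0/4.2)/0.22 = 2.203/0.22 = 10.01 d.

10.0 d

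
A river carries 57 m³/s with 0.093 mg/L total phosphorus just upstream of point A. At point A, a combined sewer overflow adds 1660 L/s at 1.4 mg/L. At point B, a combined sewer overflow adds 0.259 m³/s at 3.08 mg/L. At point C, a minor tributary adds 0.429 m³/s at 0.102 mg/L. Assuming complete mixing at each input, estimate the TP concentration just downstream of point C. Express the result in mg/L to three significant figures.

1660 L/s = 1.66 m³/s.
After input A: C = (57·0.093 + 1.66·1.4) / 58.66 = 0.13 mg/L.
After input B: C = (58.66·0.13 + 0.259·3.08) / 58.92 = 0.143 mg/L.
After input C: C = (58.92·0.143 + 0.429·0.102) / 59.35 = 0.1427 mg/L.

0.143 mg/L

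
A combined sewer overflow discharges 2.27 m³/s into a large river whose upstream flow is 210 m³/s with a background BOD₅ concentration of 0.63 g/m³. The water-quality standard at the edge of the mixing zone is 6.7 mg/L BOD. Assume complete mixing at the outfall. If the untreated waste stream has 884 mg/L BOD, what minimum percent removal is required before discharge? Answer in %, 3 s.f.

35.7 %

Mass balance: 6.7·212.3 = 2.27·Cₑ + 210·0.63.
Cₑ = (1422 − 132.3) / 2.27 = 568.2 mg/L.
Required removal = 1 − 568.2/884 = 35.72 %.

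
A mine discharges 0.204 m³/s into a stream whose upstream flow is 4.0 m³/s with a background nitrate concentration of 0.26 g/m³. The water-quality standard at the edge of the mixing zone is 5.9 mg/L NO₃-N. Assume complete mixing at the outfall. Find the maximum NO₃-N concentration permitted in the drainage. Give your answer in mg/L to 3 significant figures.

116 mg/L

Mass balance: 5.9·4.204 = 0.204·Cₑ + 4·0.26.
Cₑ = (24.8 − 1.04) / 0.204 = 116.5 mg/L.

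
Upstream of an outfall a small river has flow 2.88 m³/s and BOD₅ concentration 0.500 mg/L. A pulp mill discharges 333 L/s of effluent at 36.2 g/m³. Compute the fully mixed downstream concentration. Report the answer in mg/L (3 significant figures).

4.20 mg/L

333 L/s = 0.333 m³/s.
By mass balance at complete mixing, C = (0.333·36.2 + 2.88·0.5) / (0.333 + 2.88) = 13.49/3.213 = 4.2 mg/L.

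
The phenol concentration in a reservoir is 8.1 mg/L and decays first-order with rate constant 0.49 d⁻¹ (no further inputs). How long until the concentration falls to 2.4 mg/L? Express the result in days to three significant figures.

t = ln(C₀/C)/k = ln(8.1/2.4)/0.49 = 1.216/0.49 = 2.482 d.

2.48 d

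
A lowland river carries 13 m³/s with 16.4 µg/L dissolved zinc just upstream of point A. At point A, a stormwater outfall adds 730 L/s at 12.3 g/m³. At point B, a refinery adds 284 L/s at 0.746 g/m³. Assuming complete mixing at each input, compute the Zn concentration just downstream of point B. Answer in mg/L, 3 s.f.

16.4 µg/L = 0.0164 mg/L.
730 L/s = 0.73 m³/s.
After input A: C = (13·0.0164 + 0.73·12.3) / 13.73 = 0.6695 mg/L.
284 L/s = 0.284 m³/s.
After input B: C = (13.73·0.6695 + 0.284·0.746) / 14.01 = 0.671 mg/L.

0.671 mg/L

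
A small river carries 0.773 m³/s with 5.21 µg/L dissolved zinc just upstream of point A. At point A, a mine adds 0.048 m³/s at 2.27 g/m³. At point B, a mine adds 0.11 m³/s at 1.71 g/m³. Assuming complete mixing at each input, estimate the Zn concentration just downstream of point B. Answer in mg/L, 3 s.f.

0.323 mg/L

5.21 µg/L = 0.00521 mg/L.
After input A: C = (0.773·0.00521 + 0.048·2.27) / 0.821 = 0.1376 mg/L.
After input B: C = (0.821·0.1376 + 0.11·1.71) / 0.931 = 0.3234 mg/L.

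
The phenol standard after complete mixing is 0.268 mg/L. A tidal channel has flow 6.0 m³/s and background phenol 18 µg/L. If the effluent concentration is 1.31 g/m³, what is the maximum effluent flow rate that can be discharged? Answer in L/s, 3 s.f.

18 µg/L = 0.018 mg/L.
Mass balance at complete mixing: C_std·(Q_w + Q_r) = Q_w·C_e + Q_r·C_b.
Rearranging, Q_w = Q_r·(C_std − C_b)/(C_e − C_std) = 6.0·(0.268 − 0.018) / (1.31 − 0.268) = 1.44 m³/s.
= 1440 L/s.

1440 L/s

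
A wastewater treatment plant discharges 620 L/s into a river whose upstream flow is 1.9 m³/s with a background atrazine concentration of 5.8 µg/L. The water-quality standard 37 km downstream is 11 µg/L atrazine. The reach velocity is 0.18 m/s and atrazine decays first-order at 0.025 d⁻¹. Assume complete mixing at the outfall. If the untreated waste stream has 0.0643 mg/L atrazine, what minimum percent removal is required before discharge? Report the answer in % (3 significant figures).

620 L/s = 0.62 m³/s.
5.8 µg/L = 0.0058 mg/L.
11 µg/L = 0.011 mg/L.
Travel time to the compliance point: t = 3.7e+04/0.18 = 2.056e+05 s = 2.379 d; decay factor exp(−0.025·2.379) = 0.9423.
So the concentration just after mixing may be at most 0.011/0.9423 = 0.01167 mg/L.
Mass balance: 0.01167·2.52 = 0.62·Cₑ + 1.9·0.0058.
Cₑ = (0.02942 − 0.01102) / 0.62 = 0.02968 mg/L.
Required removal = 1 − 0.02968/0.0643 = 53.85 %.

53.8 %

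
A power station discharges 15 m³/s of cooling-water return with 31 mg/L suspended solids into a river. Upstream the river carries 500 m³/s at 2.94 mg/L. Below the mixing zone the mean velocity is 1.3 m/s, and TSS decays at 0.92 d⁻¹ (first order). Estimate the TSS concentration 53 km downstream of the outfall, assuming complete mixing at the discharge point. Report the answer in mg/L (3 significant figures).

After complete mixing, C₀ = (15·31 + 500·2.94) / 515 = 3.757 mg/L.
Travel time t = 5.3e+04 m / 1.3 m/s = 4.077e+04 s = 0.4719 d.
C = 3.757·exp(−0.92·0.4719) = 3.757·0.6478 = 2.434 mg/L.

2.43 mg/L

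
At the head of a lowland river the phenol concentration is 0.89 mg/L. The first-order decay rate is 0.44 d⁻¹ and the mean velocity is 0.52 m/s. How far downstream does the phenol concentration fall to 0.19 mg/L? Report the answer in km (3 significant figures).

158 km

From C = C₀·e^(−kt), t = ln(C₀/C)/k = ln(0.89/0.19)/0.44 = 1.544/0.44 = 3.51 d.
Distance = v·t = 0.52 m/s × 3.032e+05 s = 1.577e+05 m = 157.7 km.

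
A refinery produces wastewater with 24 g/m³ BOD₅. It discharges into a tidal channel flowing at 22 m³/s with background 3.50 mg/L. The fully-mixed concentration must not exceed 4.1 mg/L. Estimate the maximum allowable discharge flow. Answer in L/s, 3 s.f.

663 L/s

Mass balance at complete mixing: C_std·(Q_w + Q_r) = Q_w·C_e + Q_r·C_b.
Rearranging, Q_w = Q_r·(C_std − C_b)/(C_e − C_std) = 22·(4.1 − 3.5) / (24 − 4.1) = 0.6633 m³/s.
= 663.3 L/s.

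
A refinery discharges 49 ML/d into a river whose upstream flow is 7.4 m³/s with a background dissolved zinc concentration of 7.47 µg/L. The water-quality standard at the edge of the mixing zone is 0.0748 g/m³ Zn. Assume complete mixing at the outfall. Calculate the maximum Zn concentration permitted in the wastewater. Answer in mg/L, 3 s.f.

49 ML/d = 0.5671 m³/s.
7.47 µg/L = 0.00747 mg/L.
Mass balance: 0.0748·7.967 = 0.5671·Cₑ + 7.4·0.00747.
Cₑ = (0.5959 − 0.05528) / 0.5671 = 0.9533 mg/L.

0.953 mg/L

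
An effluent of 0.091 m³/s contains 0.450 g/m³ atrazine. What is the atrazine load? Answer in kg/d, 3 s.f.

3.54 kg/d

Mass flux = Q·C = 0.091 m³/s × 0.45 g/m³ = 0.04095 g/s.
= 0.04095 g/s × 86.4 = 3.538 kg/d.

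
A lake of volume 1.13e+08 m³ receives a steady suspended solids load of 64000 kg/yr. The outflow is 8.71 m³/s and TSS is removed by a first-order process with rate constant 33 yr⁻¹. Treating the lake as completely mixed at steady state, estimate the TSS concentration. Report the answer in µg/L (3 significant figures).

Outflow Q = 8.71 m³/s × 3.156e+07 s/yr = 2.749e+08 m³/yr.
Steady-state CSTR mass balance: W = Q·C + k·V·C, so C = W/(Q + kV).
Q + kV = 2.749e+08 + 33·1.13e+08 = 4.004e+09 m³/yr.
C = 64000/4.004e+09 = 1.598e-05 kg/m³ = 0.01598 mg/L = 15.98 µg/L.

16.0 µg/L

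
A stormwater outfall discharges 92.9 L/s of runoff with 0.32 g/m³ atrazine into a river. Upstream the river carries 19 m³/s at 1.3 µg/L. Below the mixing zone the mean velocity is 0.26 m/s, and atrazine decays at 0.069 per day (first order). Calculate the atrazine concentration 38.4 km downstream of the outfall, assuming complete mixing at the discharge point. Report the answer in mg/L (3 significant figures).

0.00253 mg/L

92.9 L/s = 0.0929 m³/s.
1.3 µg/L = 0.0013 mg/L.
After complete mixing, C₀ = (0.0929·0.32 + 19·0.0013) / 19.09 = 0.002851 mg/L.
Travel time t = 3.84e+04 m / 0.26 m/s = 1.477e+05 s = 1.709 d.
C = 0.002851·exp(−0.069·1.709) = 0.002851·0.8887 = 0.002534 mg/L.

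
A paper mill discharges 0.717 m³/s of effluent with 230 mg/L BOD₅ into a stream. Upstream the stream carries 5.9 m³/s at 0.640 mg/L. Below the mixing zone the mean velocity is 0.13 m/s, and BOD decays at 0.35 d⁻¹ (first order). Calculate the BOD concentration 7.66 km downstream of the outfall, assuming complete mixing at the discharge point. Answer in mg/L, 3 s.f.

After complete mixing, C₀ = (0.717·230 + 5.9·0.64) / 6.617 = 25.49 mg/L.
Travel time t = 7660 m / 0.13 m/s = 5.892e+04 s = 0.682 d.
C = 25.49·exp(−0.35·0.682) = 25.49·0.7877 = 20.08 mg/L.

20.1 mg/L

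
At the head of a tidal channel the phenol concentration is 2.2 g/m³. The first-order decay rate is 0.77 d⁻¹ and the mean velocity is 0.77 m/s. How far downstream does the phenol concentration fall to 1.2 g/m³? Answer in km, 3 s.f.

From C = C₀·e^(−kt), t = ln(C₀/C)/k = ln(2.2/1.2)/0.77 = 0.6061/0.77 = 0.7872 d.
Distance = v·t = 0.77 m/s × 6.801e+04 s = 5.237e+04 m = 52.37 km.

52.4 km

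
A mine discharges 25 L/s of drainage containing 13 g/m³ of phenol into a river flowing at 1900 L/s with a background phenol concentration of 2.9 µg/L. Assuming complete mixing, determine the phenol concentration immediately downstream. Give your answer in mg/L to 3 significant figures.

25 L/s = 0.025 m³/s.
1900 L/s = 1.9 m³/s.
2.9 µg/L = 0.0029 mg/L.
Flow-weighted mixing gives C = (0.025·13 + 1.9·0.0029) / (0.025 + 1.9) = 0.3305/1.925 = 0.1717 mg/L.

0.172 mg/L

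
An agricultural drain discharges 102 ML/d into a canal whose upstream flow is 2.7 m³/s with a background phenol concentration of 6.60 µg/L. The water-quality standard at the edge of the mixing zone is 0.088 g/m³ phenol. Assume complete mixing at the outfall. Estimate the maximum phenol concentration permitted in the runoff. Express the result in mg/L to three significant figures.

0.274 mg/L

102 ML/d = 1.181 m³/s.
6.60 µg/L = 0.0066 mg/L.
Mass balance: 0.088·3.881 = 1.181·Cₑ + 2.7·0.0066.
Cₑ = (0.3415 − 0.01782) / 1.181 = 0.2742 mg/L.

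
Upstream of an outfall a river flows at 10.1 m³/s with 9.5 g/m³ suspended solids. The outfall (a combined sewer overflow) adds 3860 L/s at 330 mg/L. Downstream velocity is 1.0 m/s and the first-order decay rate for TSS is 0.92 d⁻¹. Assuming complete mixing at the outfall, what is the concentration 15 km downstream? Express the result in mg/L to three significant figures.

3860 L/s = 3.86 m³/s.
After complete mixing, C₀ = (3.86·330 + 10.1·9.5) / 13.96 = 98.12 mg/L.
Travel time t = 1.5e+04 m / 1.0 m/s = 1.5e+04 s = 0.1736 d.
C = 98.12·exp(−0.92·0.1736) = 98.12·0.8524 = 83.64 mg/L.

83.6 mg/L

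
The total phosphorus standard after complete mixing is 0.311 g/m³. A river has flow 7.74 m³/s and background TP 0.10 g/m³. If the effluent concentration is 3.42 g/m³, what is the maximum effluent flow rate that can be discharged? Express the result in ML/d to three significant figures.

Mass balance at complete mixing: C_std·(Q_w + Q_r) = Q_w·C_e + Q_r·C_b.
Rearranging, Q_w = Q_r·(C_std − C_b)/(C_e − C_std) = 7.74·(0.311 − 0.1) / (3.42 − 0.311) = 0.5253 m³/s.
= 45.39 ML/d.

45.4 ML/d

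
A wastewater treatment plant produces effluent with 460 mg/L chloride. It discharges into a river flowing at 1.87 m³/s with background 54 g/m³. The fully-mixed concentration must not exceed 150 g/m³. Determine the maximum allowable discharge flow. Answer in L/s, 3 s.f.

579 L/s

Mass balance at complete mixing: C_std·(Q_w + Q_r) = Q_w·C_e + Q_r·C_b.
Rearranging, Q_w = Q_r·(C_std − C_b)/(C_e − C_std) = 1.87·(150 − 54) / (460 − 150) = 0.5791 m³/s.
= 579.1 L/s.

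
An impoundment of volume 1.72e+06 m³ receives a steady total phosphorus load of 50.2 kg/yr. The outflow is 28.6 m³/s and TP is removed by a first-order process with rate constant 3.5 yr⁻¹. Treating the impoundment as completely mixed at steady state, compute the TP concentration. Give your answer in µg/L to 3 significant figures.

Outflow Q = 28.6 m³/s × 3.156e+07 s/yr = 9.025e+08 m³/yr.
Steady-state CSTR mass balance: W = Q·C + k·V·C, so C = W/(Q + kV).
Q + kV = 9.025e+08 + 3.5·1.72e+06 = 9.086e+08 m³/yr.
C = 50.2/9.086e+08 = 5.525e-08 kg/m³ = 5.525e-05 mg/L = 0.05525 µg/L.

0.0553 µg/L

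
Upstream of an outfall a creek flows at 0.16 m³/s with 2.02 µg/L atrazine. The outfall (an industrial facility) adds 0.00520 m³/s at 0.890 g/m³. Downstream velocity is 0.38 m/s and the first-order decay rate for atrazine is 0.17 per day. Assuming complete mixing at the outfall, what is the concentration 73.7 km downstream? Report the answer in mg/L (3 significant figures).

2.02 µg/L = 0.00202 mg/L.
After complete mixing, C₀ = (0.0052·0.89 + 0.16·0.00202) / 0.1652 = 0.02997 mg/L.
Travel time t = 7.37e+04 m / 0.38 m/s = 1.939e+05 s = 2.245 d.
C = 0.02997·exp(−0.17·2.245) = 0.02997·0.6828 = 0.02046 mg/L.

0.0205 mg/L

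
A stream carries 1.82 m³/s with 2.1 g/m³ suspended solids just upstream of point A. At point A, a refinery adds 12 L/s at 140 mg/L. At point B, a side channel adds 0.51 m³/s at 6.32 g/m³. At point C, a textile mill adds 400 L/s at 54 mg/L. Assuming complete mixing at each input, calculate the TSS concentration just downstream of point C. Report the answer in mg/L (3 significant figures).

12 L/s = 0.012 m³/s.
After input A: C = (1.82·2.1 + 0.012·140) / 1.832 = 3.003 mg/L.
After input B: C = (1.832·3.003 + 0.51·6.32) / 2.342 = 3.726 mg/L.
400 L/s = 0.4 m³/s.
After input C: C = (2.342·3.726 + 0.4·54) / 2.742 = 11.06 mg/L.

11.1 mg/L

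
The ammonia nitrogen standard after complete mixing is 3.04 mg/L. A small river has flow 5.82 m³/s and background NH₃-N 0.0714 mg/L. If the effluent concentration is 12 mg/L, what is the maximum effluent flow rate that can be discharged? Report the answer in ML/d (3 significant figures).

Mass balance at complete mixing: C_std·(Q_w + Q_r) = Q_w·C_e + Q_r·C_b.
Rearranging, Q_w = Q_r·(C_std − C_b)/(C_e − C_std) = 5.82·(3.04 − 0.0714) / (12 − 3.04) = 1.928 m³/s.
= 166.6 ML/d.

167 ML/d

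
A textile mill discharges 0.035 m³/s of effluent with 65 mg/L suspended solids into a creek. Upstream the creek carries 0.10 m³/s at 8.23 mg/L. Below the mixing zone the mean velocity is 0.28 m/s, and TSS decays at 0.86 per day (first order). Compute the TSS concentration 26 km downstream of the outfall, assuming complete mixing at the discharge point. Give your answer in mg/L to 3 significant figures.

9.11 mg/L

After complete mixing, C₀ = (0.035·65 + 0.1·8.23) / 0.135 = 22.95 mg/L.
Travel time t = 2.6e+04 m / 0.28 m/s = 9.286e+04 s = 1.075 d.
C = 22.95·exp(−0.86·1.075) = 22.95·0.3968 = 9.106 mg/L.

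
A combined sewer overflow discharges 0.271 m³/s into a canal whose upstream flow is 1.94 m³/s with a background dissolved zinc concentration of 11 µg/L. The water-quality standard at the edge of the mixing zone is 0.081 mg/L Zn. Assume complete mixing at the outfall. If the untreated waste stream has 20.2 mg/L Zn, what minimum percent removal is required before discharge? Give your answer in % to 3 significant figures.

11 µg/L = 0.011 mg/L.
Mass balance: 0.081·2.211 = 0.271·Cₑ + 1.94·0.011.
Cₑ = (0.1791 − 0.02134) / 0.271 = 0.5821 mg/L.
Required removal = 1 − 0.5821/20.2 = 97.12 %.

97.1 %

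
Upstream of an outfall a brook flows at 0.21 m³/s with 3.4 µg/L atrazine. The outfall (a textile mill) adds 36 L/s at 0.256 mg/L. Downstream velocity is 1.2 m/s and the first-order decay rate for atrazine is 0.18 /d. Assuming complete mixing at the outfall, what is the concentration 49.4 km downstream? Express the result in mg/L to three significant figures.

36 L/s = 0.036 m³/s.
3.4 µg/L = 0.0034 mg/L.
After complete mixing, C₀ = (0.036·0.256 + 0.21·0.0034) / 0.246 = 0.04037 mg/L.
Travel time t = 4.94e+04 m / 1.2 m/s = 4.117e+04 s = 0.4765 d.
C = 0.04037·exp(−0.18·0.4765) = 0.04037·0.9178 = 0.03705 mg/L.

0.0370 mg/L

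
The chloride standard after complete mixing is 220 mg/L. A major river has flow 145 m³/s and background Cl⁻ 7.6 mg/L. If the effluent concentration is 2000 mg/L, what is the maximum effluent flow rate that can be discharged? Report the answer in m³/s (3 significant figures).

17.3 m³/s

Mass balance at complete mixing: C_std·(Q_w + Q_r) = Q_w·C_e + Q_r·C_b.
Rearranging, Q_w = Q_r·(C_std − C_b)/(C_e − C_std) = 145·(220 − 7.6) / (2000 − 220) = 17.3 m³/s.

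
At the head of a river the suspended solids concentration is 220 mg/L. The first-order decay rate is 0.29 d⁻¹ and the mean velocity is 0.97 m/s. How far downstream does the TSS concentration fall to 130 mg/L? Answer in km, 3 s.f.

152 km

From C = C₀·e^(−kt), t = ln(C₀/C)/k = ln(220/130)/0.29 = 0.5261/0.29 = 1.814 d.
Distance = v·t = 0.97 m/s × 1.567e+05 s = 1.52e+05 m = 152 km.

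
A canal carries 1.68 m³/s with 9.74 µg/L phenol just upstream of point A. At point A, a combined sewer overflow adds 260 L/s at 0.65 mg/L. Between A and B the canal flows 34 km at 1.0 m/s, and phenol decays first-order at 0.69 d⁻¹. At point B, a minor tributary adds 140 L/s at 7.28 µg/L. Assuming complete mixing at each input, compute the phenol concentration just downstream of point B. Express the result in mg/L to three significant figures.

0.0684 mg/L

9.74 µg/L = 0.00974 mg/L.
260 L/s = 0.26 m³/s.
After input A: C = (1.68·0.00974 + 0.26·0.65) / 1.94 = 0.09555 mg/L.
Over the 34 km reach to input B (t = 3.4e+04 s = 0.3935 d), decay gives C = 0.09555·exp(−0.69·0.3935) = 0.07283 mg/L.
140 L/s = 0.14 m³/s.
7.28 µg/L = 0.00728 mg/L.
After input B: C = (1.94·0.07283 + 0.14·0.00728) / 2.08 = 0.06842 mg/L.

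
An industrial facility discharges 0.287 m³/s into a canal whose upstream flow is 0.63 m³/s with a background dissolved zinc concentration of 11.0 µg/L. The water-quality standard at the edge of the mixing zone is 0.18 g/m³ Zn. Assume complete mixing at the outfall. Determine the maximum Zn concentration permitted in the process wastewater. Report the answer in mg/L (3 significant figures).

11.0 µg/L = 0.011 mg/L.
Mass balance: 0.18·0.917 = 0.287·Cₑ + 0.63·0.011.
Cₑ = (0.1651 − 0.00693) / 0.287 = 0.551 mg/L.

0.551 mg/L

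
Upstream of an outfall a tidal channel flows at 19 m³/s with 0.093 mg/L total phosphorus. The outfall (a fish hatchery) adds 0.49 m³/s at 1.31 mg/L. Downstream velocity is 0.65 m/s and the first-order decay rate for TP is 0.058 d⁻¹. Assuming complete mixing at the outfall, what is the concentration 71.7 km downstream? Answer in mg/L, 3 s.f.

After complete mixing, C₀ = (0.49·1.31 + 19·0.093) / 19.49 = 0.1236 mg/L.
Travel time t = 7.17e+04 m / 0.65 m/s = 1.103e+05 s = 1.277 d.
C = 0.1236·exp(−0.058·1.277) = 0.1236·0.9286 = 0.1148 mg/L.

0.115 mg/L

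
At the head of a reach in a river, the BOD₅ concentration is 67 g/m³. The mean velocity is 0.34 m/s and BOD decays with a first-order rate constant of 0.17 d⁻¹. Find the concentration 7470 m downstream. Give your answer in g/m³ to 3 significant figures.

Travel time t = 7470 m / 0.34 m/s = 7470/0.34 = 2.197e+04 s = 0.2543 d.
First-order decay: C = 67·exp(−0.17·0.2543) = 67·0.9577 = 64.17 g/m³.

64.2 g/m³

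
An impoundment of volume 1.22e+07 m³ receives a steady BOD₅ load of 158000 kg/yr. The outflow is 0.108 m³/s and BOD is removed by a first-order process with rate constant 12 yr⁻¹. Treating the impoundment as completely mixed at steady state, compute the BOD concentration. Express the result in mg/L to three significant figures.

1.05 mg/L

Outflow Q = 0.108 m³/s × 3.156e+07 s/yr = 3.408e+06 m³/yr.
Steady-state CSTR mass balance: W = Q·C + k·V·C, so C = W/(Q + kV).
Q + kV = 3.408e+06 + 12·1.22e+07 = 1.498e+08 m³/yr.
C = 158000/1.498e+08 = 0.001055 kg/m³ = 1.055 mg/L.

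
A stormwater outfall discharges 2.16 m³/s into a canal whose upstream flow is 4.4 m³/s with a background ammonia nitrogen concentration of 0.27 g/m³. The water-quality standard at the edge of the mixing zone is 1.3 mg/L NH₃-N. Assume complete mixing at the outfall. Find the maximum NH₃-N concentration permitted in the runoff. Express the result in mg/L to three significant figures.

Mass balance: 1.3·6.56 = 2.16·Cₑ + 4.4·0.27.
Cₑ = (8.528 − 1.188) / 2.16 = 3.398 mg/L.

3.40 mg/L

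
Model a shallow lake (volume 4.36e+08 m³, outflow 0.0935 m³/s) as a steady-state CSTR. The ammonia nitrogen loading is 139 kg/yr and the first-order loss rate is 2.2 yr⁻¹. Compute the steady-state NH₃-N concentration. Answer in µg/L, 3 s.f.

0.144 µg/L

Outflow Q = 0.0935 m³/s × 3.156e+07 s/yr = 2.951e+06 m³/yr.
Steady-state CSTR mass balance: W = Q·C + k·V·C, so C = W/(Q + kV).
Q + kV = 2.951e+06 + 2.2·4.36e+08 = 9.622e+08 m³/yr.
C = 139/9.622e+08 = 1.445e-07 kg/m³ = 0.0001445 mg/L = 0.1445 µg/L.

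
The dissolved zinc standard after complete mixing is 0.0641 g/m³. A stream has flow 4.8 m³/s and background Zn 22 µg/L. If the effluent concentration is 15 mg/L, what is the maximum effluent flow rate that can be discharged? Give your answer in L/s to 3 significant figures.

22 µg/L = 0.022 mg/L.
Mass balance at complete mixing: C_std·(Q_w + Q_r) = Q_w·C_e + Q_r·C_b.
Rearranging, Q_w = Q_r·(C_std − C_b)/(C_e − C_std) = 4.8·(0.0641 − 0.022) / (15 − 0.0641) = 0.01353 m³/s.
= 13.53 L/s.

13.5 L/s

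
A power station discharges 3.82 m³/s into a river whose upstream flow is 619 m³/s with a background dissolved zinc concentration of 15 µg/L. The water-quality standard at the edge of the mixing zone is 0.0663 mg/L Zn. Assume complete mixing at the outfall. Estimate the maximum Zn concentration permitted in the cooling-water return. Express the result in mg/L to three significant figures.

8.38 mg/L

15 µg/L = 0.015 mg/L.
Mass balance: 0.0663·622.8 = 3.82·Cₑ + 619·0.015.
Cₑ = (41.29 − 9.285) / 3.82 = 8.379 mg/L.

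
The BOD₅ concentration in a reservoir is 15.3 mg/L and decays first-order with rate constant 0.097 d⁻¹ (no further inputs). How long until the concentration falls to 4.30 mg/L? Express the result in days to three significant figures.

13.1 d

t = ln(C₀/C)/k = ln(15.3/4.30)/0.097 = 1.269/0.097 = 13.08 d.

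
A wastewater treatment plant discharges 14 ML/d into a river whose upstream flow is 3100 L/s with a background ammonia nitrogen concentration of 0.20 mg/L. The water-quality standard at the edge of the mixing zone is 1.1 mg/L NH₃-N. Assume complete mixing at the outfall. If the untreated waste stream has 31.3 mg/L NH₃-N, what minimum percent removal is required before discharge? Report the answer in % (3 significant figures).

41.5 %

14 ML/d = 0.162 m³/s.
3100 L/s = 3.1 m³/s.
Mass balance: 1.1·3.262 = 0.162·Cₑ + 3.1·0.2.
Cₑ = (3.588 − 0.62) / 0.162 = 18.32 mg/L.
Required removal = 1 − 18.32/31.3 = 41.48 %.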